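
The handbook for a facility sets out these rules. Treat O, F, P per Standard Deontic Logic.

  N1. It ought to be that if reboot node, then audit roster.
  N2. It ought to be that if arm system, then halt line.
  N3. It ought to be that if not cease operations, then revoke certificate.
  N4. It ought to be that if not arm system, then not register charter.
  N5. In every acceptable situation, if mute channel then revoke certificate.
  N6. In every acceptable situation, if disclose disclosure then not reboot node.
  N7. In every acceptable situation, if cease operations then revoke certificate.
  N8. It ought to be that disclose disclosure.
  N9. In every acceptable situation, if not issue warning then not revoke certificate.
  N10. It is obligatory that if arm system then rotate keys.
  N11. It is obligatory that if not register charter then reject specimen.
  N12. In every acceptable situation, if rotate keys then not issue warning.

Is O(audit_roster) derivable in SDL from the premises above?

No

Premise 1 is O(reboot_node → audit_roster), but O(reboot_node) is not derivable from the premises, so it does not yield O(audit_roster).
No other premise forces O(audit_roster). An ideal world satisfying every premise can still have audit_roster false, so O(audit_roster) is not derivable.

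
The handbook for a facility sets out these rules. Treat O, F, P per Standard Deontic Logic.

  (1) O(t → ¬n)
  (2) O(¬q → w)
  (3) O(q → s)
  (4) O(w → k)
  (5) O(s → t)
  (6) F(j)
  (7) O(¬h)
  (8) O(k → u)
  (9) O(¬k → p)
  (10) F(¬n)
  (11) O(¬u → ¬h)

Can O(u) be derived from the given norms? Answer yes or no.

Yes

F(¬n) at premise 10 means O(n).
The contrapositive of premise 1 (O(t → ¬n)) is O(n → ¬t), and O(n) is already established, so O(¬t).
Premise 5, O(s → t), contraposes to O(¬t → ¬s); with O(¬t) we get O(¬s).
Premise 3 is O(q → s); contrapositively O(¬s → ¬q). Since O(¬s) holds, K gives O(¬q).
Applying K to premise 2 (O(¬q → w)) and O(¬q) yields O(w).
From O(w) and premise 4, O(w → k), we obtain O(k).
Applying K to premise 8 (O(k → u)) and O(k) yields O(u).
Premises 6, 7, 9, 11 do not contribute to this derivation.
So O(u) follows.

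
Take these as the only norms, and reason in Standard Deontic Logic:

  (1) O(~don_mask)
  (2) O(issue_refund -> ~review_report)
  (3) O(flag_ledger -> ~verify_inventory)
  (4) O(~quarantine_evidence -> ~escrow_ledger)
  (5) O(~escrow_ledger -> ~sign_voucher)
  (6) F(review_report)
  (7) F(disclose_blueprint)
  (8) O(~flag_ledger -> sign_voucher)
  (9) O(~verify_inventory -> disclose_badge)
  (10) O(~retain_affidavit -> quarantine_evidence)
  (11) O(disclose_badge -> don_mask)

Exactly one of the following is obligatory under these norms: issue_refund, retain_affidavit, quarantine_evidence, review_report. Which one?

quarantine_evidence

Premise 1 gives O(~don_mask).
Premise 11 is O(disclose_badge -> don_mask); contrapositively O(~don_mask -> ~disclose_badge). Since O(~don_mask) holds, K gives O(~disclose_badge).
Premise 9, O(~verify_inventory -> disclose_badge), contraposes to O(~disclose_badge -> verify_inventory); with O(~disclose_badge) we get O(verify_inventory).
The contrapositive of premise 3 (O(flag_ledger -> ~verify_inventory)) is O(verify_inventory -> ~flag_ledger), and O(verify_inventory) is already established, so O(~flag_ledger).
With premise 8, O(~flag_ledger -> sign_voucher), the K-axiom yields O(sign_voucher).
Premise 5, O(~escrow_ledger -> ~sign_voucher), contraposes to O(sign_voucher -> escrow_ledger); with O(sign_voucher) we get O(escrow_ledger).
Premise 4 is O(~quarantine_evidence -> ~escrow_ledger); contrapositively O(escrow_ledger -> quarantine_evidence). Since O(escrow_ledger) holds, K gives O(quarantine_evidence).
So O(quarantine_evidence) holds — quarantine_evidence is obligatory. None of the other listed options is made obligatory by any chain of premises.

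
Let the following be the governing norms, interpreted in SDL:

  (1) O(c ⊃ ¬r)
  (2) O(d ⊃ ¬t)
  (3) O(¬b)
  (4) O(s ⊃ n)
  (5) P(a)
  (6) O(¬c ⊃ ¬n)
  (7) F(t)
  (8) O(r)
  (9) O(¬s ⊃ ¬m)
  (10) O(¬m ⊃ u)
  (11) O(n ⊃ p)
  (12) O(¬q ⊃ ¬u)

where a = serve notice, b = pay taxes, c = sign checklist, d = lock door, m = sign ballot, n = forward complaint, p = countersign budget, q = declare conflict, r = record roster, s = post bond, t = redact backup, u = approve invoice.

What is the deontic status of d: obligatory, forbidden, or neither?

Neither

Premise 2 is O(d ⊃ ¬t); even if O(¬t) held, inferring O(d) would be affirming the consequent — invalid.
No premise or chain of K-axiom applications forces O(d), and none forces O(¬d). So d is neither obligatory nor forbidden under these norms.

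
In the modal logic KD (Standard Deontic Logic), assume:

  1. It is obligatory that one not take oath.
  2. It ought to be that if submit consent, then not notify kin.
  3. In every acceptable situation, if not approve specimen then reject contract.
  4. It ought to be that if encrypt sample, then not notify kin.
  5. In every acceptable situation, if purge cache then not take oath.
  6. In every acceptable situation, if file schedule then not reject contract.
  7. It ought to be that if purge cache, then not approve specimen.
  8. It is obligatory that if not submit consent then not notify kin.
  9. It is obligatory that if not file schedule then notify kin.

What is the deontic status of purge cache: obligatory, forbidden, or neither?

Forbidden

By case analysis on submit_consent: premise 2 gives O(submit_consent → ¬notify_kin) and premise 8 gives O(¬submit_consent → ¬notify_kin), so O(¬notify_kin) either way.
Premise 9, O(¬file_schedule → notify_kin), contraposes to O(¬notify_kin → file_schedule); with O(¬notify_kin) we get O(file_schedule).
Applying K to premise 6 (O(file_schedule → ¬reject_contract)) and O(file_schedule) yields O(¬reject_contract).
Premise 3, O(¬approve_specimen → reject_contract), contraposes to O(¬reject_contract → approve_specimen); with O(¬reject_contract) we get O(approve_specimen).
Premise 7, O(purge_cache → ¬approve_specimen), contraposes to O(approve_specimen → ¬purge_cache); with O(approve_specimen) we get O(¬purge_cache).
Premises 1, 4, 5 do not contribute to this derivation.
Thus O(¬purge_cache), which is F(purge_cache): purge_cache is forbidden.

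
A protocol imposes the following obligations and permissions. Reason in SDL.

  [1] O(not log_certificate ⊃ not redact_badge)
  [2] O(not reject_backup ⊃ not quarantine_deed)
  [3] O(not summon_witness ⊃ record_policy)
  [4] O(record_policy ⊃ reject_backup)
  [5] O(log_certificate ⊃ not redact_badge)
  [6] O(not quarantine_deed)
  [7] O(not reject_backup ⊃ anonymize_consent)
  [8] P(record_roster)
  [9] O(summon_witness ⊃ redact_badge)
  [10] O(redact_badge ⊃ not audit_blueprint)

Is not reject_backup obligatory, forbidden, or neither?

By case analysis on not log_certificate: premise 1 gives O(not log_certificate ⊃ not redact_badge) and premise 5 gives O(log_certificate ⊃ not redact_badge), so O(not redact_badge) either way.
Premise 9, O(summon_witness ⊃ redact_badge), contraposes to O(not redact_badge ⊃ not summon_witness); with O(not redact_badge) we get O(not summon_witness).
From O(not summon_witness) and premise 3, O(not summon_witness ⊃ record_policy), we obtain O(record_policy).
From O(record_policy) and premise 4, O(record_policy ⊃ reject_backup), we obtain O(reject_backup).
Premises 2, 6, 7, 8, 10 do not contribute to this derivation.
Thus O(reject_backup), which is F(not reject_backup): not reject_backup is forbidden.

Forbidden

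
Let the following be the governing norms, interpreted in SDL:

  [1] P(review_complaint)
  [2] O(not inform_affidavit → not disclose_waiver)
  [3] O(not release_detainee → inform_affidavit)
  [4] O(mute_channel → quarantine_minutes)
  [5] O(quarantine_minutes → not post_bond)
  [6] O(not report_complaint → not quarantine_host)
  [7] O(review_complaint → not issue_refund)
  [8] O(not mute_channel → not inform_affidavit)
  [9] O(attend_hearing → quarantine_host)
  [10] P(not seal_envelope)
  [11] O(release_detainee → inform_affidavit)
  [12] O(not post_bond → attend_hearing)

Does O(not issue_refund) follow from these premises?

Premise 7 is O(review_complaint → not issue_refund), but O(review_complaint) is not derivable from the premises (the permission P(review_complaint) asserts only not O(not review_complaint), not O(review_complaint)), so it does not yield O(not issue_refund).
No other premise forces O(not issue_refund). An ideal world satisfying every premise can still have not issue_refund false, so O(not issue_refund) is not derivable.

No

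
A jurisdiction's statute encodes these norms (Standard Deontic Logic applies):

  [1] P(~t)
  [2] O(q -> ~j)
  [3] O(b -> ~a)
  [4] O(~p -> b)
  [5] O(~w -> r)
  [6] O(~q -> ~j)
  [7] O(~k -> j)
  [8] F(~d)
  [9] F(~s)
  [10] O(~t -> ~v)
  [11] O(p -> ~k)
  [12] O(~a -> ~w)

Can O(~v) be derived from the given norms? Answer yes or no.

No

Premise 10 is O(~t -> ~v), but O(~t) is not derivable from the premises (the permission P(~t) asserts only ~O(t), not O(~t)), so it does not yield O(~v).
No other premise forces O(~v). An ideal world satisfying every premise can still have ~v false, so O(~v) is not derivable.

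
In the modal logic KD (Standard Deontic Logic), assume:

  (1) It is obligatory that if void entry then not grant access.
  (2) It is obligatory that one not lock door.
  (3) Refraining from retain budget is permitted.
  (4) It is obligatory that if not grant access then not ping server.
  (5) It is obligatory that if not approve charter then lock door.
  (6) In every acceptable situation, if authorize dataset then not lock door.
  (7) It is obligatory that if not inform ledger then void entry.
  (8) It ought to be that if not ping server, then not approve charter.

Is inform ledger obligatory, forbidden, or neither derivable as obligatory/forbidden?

Premise 2 gives O(¬lock_door).
The contrapositive of premise 5 (O(¬approve_charter → lock_door)) is O(¬lock_door → approve_charter), and O(¬lock_door) is already established, so O(approve_charter).
Premise 8 is O(¬ping_server → ¬approve_charter); contrapositively O(approve_charter → ping_server). Since O(approve_charter) holds, K gives O(ping_server).
Premise 4, O(¬grant_access → ¬ping_server), contraposes to O(ping_server → grant_access); with O(ping_server) we get O(grant_access).
The contrapositive of premise 1 (O(void_entry → ¬grant_access)) is O(grant_access → ¬void_entry), and O(grant_access) is already established, so O(¬void_entry).
Premise 7, O(¬inform_ledger → void_entry), contraposes to O(¬void_entry → inform_ledger); with O(¬void_entry) we get O(inform_ledger).
Premises 3, 6 do not contribute to this derivation.
Hence inform_ledger is obligatory.

Obligatory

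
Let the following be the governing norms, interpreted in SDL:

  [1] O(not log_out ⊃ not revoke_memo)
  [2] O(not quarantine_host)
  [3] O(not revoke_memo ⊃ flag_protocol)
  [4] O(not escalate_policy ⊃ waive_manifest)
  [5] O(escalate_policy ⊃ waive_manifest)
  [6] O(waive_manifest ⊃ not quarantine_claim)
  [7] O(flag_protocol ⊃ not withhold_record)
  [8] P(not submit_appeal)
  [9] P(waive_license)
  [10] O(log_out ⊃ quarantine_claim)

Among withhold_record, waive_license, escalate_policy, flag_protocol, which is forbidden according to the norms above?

Premises 5 and 4 cover both cases: O(escalate_policy ⊃ waive_manifest) and O(not escalate_policy ⊃ waive_manifest). Since escalate_policy ∨ not escalate_policy is a tautology, O(waive_manifest) follows.
From O(waive_manifest) and premise 6, O(waive_manifest ⊃ not quarantine_claim), we obtain O(not quarantine_claim).
Premise 10, O(log_out ⊃ quarantine_claim), contraposes to O(not quarantine_claim ⊃ not log_out); with O(not quarantine_claim) we get O(not log_out).
With premise 1, O(not log_out ⊃ not revoke_memo), the K-axiom yields O(not revoke_memo).
Applying K to premise 3 (O(not revoke_memo ⊃ flag_protocol)) and O(not revoke_memo) yields O(flag_protocol).
From O(flag_protocol) and premise 7, O(flag_protocol ⊃ not withhold_record), we obtain O(not withhold_record).
So O(not withhold_record) holds, i.e. withhold_record is forbidden. None of the other listed options is forbidden under the premises.

withhold_record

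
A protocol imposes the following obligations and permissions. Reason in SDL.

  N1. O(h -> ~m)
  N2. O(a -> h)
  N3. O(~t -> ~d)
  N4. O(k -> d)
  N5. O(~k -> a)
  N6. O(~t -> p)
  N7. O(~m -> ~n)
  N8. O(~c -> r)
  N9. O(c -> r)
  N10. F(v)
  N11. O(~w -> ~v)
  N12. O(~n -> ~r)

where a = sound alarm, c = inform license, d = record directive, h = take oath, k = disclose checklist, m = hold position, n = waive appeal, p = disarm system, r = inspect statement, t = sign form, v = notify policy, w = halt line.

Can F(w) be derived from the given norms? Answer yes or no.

Premise 11 is O(~w -> ~v); even if O(~v) held, inferring O(~w) would be affirming the consequent — invalid.
No other premise forces O(~w). An ideal world satisfying every premise can still have w true, so F(w) is not derivable.

No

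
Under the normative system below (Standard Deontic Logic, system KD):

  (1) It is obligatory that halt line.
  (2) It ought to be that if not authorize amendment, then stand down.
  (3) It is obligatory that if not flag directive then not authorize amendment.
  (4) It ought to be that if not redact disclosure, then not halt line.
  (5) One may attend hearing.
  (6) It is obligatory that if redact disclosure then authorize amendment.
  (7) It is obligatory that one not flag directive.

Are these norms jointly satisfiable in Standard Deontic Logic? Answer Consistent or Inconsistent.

From premise 1 we have O(halt_line).
The contrapositive of premise 4 (O(¬redact_disclosure → ¬halt_line)) is O(halt_line → redact_disclosure), and O(halt_line) is already established, so O(redact_disclosure).
With premise 6, O(redact_disclosure → authorize_amendment), the K-axiom yields O(authorize_amendment).
Premise 3, O(¬flag_directive → ¬authorize_amendment), contraposes to O(authorize_amendment → flag_directive); with O(authorize_amendment) we get O(flag_directive).
Yet premise 7 states O(¬flag_directive).
We now have both O(flag_directive) and O(¬flag_directive) — flag_directive is simultaneously obligatory and forbidden, violating the D-axiom.

Inconsistent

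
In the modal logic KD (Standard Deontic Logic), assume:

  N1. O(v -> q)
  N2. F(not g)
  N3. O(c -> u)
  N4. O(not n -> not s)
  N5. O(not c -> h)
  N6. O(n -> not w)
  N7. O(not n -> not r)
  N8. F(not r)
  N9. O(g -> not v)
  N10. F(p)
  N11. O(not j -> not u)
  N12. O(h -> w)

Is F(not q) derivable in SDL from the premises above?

Premise 1 is O(v -> q), but O(v) is not derivable from the premises, so it does not yield O(q).
No other premise forces O(q). An ideal world satisfying every premise can still have not q true, so F(not q) is not derivable.

No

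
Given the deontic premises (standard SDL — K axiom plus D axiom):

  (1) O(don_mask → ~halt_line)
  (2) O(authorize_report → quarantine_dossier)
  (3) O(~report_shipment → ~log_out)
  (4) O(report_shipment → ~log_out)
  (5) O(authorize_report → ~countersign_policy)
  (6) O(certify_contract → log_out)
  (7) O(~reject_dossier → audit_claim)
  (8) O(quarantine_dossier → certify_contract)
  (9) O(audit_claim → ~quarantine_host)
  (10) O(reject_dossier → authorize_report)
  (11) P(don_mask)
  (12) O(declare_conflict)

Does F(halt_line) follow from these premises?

Premise 1 is O(don_mask → ~halt_line), but O(don_mask) is not derivable from the premises (the permission P(don_mask) asserts only ~O(~don_mask), not O(don_mask)), so it does not yield O(~halt_line).
No other premise forces O(~halt_line). An ideal world satisfying every premise can still have halt_line true, so F(halt_line) is not derivable.

No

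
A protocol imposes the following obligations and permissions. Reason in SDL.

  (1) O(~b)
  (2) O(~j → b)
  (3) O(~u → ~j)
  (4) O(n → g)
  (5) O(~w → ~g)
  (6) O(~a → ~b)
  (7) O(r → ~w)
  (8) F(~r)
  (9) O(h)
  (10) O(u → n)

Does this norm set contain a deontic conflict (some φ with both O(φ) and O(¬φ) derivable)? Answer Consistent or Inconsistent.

From premise 1 we have O(~b).
Premise 2, O(~j → b), contraposes to O(~b → j); with O(~b) we get O(j).
Premise 3 is O(~u → ~j); contrapositively O(j → u). Since O(j) holds, K gives O(u).
With premise 10, O(u → n), the K-axiom yields O(n).
Premise 4 is O(n → g); since O(n), deontic closure gives O(g).
The contrapositive of premise 5 (O(~w → ~g)) is O(g → w), and O(g) is already established, so O(w).
Premise 7 is O(r → ~w); contrapositively O(w → ~r). Since O(w) holds, K gives O(~r).
However, F(~r) at premise 8 amounts to O(r).
We now have both O(~r) and O(r) — r is simultaneously obligatory and forbidden, violating the D-axiom.

Inconsistent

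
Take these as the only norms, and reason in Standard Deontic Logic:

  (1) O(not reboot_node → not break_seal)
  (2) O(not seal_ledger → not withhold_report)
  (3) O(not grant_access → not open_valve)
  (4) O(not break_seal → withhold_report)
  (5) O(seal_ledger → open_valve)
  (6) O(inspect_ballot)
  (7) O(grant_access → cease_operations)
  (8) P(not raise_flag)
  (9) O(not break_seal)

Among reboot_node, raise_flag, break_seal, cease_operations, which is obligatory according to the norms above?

Premise 9 gives O(not break_seal).
Premise 4 is O(not break_seal → withhold_report); since O(not break_seal), deontic closure gives O(withhold_report).
Premise 2, O(not seal_ledger → not withhold_report), contraposes to O(withhold_report → seal_ledger); with O(withhold_report) we get O(seal_ledger).
Applying K to premise 5 (O(seal_ledger → open_valve)) and O(seal_ledger) yields O(open_valve).
Premise 3, O(not grant_access → not open_valve), contraposes to O(open_valve → grant_access); with O(open_valve) we get O(grant_access).
Applying K to premise 7 (O(grant_access → cease_operations)) and O(grant_access) yields O(cease_operations).
So O(cease_operations) holds — cease_operations is obligatory. None of the other listed options is made obligatory by any chain of premises.

cease_operations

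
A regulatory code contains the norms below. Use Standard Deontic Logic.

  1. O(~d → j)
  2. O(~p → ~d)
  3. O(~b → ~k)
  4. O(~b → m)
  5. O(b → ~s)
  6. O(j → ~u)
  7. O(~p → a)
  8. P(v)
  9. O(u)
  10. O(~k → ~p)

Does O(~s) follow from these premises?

Premise 9 gives O(u).
The contrapositive of premise 6 (O(j → ~u)) is O(u → ~j), and O(u) is already established, so O(~j).
The contrapositive of premise 1 (O(~d → j)) is O(~j → d), and O(~j) is already established, so O(d).
Premise 2 is O(~p → ~d); contrapositively O(d → p). Since O(d) holds, K gives O(p).
Premise 10 is O(~k → ~p); contrapositively O(p → k). Since O(p) holds, K gives O(k).
Premise 3 is O(~b → ~k); contrapositively O(k → b). Since O(k) holds, K gives O(b).
Premise 5 is O(b → ~s); since O(b), deontic closure gives O(~s).
Premises 4, 7, 8 do not contribute to this derivation.
So O(~s) follows.

Yes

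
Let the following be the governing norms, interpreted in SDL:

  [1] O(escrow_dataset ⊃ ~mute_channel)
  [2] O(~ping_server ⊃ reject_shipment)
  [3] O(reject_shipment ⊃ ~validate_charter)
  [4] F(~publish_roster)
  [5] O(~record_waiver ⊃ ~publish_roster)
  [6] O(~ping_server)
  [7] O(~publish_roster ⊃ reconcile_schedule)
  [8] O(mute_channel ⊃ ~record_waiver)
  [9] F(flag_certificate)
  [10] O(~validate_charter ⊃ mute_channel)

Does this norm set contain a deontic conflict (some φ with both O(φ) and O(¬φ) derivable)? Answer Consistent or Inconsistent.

Inconsistent

Premise 4 is F(~publish_roster), i.e. O(publish_roster).
Premise 5 is O(~record_waiver ⊃ ~publish_roster); contrapositively O(publish_roster ⊃ record_waiver). Since O(publish_roster) holds, K gives O(record_waiver).
Premise 8 is O(mute_channel ⊃ ~record_waiver); contrapositively O(record_waiver ⊃ ~mute_channel). Since O(record_waiver) holds, K gives O(~mute_channel).
Premise 10 is O(~validate_charter ⊃ mute_channel); contrapositively O(~mute_channel ⊃ validate_charter). Since O(~mute_channel) holds, K gives O(validate_charter).
Premise 3, O(reject_shipment ⊃ ~validate_charter), contraposes to O(validate_charter ⊃ ~reject_shipment); with O(validate_charter) we get O(~reject_shipment).
Premise 2 is O(~ping_server ⊃ reject_shipment); contrapositively O(~reject_shipment ⊃ ping_server). Since O(~reject_shipment) holds, K gives O(ping_server).
But premise 6 directly asserts O(~ping_server).
We now have both O(ping_server) and O(~ping_server) — ping_server is simultaneously obligatory and forbidden, violating the D-axiom.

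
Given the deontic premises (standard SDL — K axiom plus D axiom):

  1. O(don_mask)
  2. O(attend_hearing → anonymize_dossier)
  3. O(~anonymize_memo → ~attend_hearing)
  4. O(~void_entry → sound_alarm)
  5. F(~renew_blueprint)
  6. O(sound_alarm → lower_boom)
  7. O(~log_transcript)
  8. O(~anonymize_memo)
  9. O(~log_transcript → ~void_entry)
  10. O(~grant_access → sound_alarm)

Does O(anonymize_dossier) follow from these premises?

Premise 2 is O(attend_hearing → anonymize_dossier), but O(attend_hearing) is not derivable from the premises, so it does not yield O(anonymize_dossier).
No other premise forces O(anonymize_dossier). An ideal world satisfying every premise can still have anonymize_dossier false, so O(anonymize_dossier) is not derivable.

No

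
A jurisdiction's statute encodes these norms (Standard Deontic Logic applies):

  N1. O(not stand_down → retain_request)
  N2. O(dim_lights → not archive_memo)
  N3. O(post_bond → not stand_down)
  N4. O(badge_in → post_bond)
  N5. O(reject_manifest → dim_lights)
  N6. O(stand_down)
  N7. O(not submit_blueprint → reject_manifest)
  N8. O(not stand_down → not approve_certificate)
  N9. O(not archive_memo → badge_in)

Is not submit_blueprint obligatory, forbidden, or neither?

Forbidden

From premise 6 we have O(stand_down).
Premise 3 is O(post_bond → not stand_down); contrapositively O(stand_down → not post_bond). Since O(stand_down) holds, K gives O(not post_bond).
The contrapositive of premise 4 (O(badge_in → post_bond)) is O(not post_bond → not badge_in), and O(not post_bond) is already established, so O(not badge_in).
The contrapositive of premise 9 (O(not archive_memo → badge_in)) is O(not badge_in → archive_memo), and O(not badge_in) is already established, so O(archive_memo).
Premise 2 is O(dim_lights → not archive_memo); contrapositively O(archive_memo → not dim_lights). Since O(archive_memo) holds, K gives O(not dim_lights).
The contrapositive of premise 5 (O(reject_manifest → dim_lights)) is O(not dim_lights → not reject_manifest), and O(not dim_lights) is already established, so O(not reject_manifest).
Premise 7, O(not submit_blueprint → reject_manifest), contraposes to O(not reject_manifest → submit_blueprint); with O(not reject_manifest) we get O(submit_blueprint).
Premises 1, 8 do not contribute to this derivation.
Thus O(submit_blueprint), which is F(not submit_blueprint): not submit_blueprint is forbidden.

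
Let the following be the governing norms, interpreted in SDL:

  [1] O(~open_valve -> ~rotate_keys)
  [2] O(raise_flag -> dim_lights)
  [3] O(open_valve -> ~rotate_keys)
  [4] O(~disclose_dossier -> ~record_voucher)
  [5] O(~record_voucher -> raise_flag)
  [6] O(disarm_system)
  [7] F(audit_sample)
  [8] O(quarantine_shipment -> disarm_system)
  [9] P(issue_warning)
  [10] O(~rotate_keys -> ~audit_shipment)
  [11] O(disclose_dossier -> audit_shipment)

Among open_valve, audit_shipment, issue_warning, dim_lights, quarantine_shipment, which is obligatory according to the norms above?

Premises 1 and 3 cover both cases: O(~open_valve -> ~rotate_keys) and O(open_valve -> ~rotate_keys). Since ~open_valve ∨ open_valve is a tautology, O(~rotate_keys) follows.
Applying K to premise 10 (O(~rotate_keys -> ~audit_shipment)) and O(~rotate_keys) yields O(~audit_shipment).
Premise 11 is O(disclose_dossier -> audit_shipment); contrapositively O(~audit_shipment -> ~disclose_dossier). Since O(~audit_shipment) holds, K gives O(~disclose_dossier).
From O(~disclose_dossier) and premise 4, O(~disclose_dossier -> ~record_voucher), we obtain O(~record_voucher).
Applying K to premise 5 (O(~record_voucher -> raise_flag)) and O(~record_voucher) yields O(raise_flag).
With premise 2, O(raise_flag -> dim_lights), the K-axiom yields O(dim_lights).
So O(dim_lights) holds — dim_lights is obligatory. None of the other listed options is made obligatory by any chain of premises.

dim_lights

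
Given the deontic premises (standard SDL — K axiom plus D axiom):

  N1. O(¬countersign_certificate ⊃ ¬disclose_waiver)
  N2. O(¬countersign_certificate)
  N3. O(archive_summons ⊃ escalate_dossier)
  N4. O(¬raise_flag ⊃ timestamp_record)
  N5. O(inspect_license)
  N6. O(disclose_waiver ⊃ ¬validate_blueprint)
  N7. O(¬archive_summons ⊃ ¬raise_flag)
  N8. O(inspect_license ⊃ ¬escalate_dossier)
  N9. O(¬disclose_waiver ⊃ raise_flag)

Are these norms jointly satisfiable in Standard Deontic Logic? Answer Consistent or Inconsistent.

From premise 2 we have O(¬countersign_certificate).
From O(¬countersign_certificate) and premise 1, O(¬countersign_certificate ⊃ ¬disclose_waiver), we obtain O(¬disclose_waiver).
Premise 9 is O(¬disclose_waiver ⊃ raise_flag); since O(¬disclose_waiver), deontic closure gives O(raise_flag).
Premise 7 is O(¬archive_summons ⊃ ¬raise_flag); contrapositively O(raise_flag ⊃ archive_summons). Since O(raise_flag) holds, K gives O(archive_summons).
Applying K to premise 3 (O(archive_summons ⊃ escalate_dossier)) and O(archive_summons) yields O(escalate_dossier).
Premise 8, O(inspect_license ⊃ ¬escalate_dossier), contraposes to O(escalate_dossier ⊃ ¬inspect_license); with O(escalate_dossier) we get O(¬inspect_license).
However, premise 5 gives O(inspect_license).
We now have both O(¬inspect_license) and O(inspect_license) — inspect_license is simultaneously obligatory and forbidden, violating the D-axiom.

Inconsistent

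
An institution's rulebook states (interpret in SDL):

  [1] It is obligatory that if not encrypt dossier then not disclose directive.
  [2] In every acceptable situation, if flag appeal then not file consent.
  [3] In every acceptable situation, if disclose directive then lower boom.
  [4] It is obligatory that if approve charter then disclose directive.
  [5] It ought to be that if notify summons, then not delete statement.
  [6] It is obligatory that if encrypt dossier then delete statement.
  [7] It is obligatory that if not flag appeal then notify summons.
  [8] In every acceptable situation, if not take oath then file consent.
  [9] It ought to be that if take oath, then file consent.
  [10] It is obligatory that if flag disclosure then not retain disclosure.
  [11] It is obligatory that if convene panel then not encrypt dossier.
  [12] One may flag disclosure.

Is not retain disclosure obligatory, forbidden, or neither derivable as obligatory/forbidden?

Neither

Premise 10 is O(flag_disclosure → ¬retain_disclosure), but O(flag_disclosure) is not derivable from the premises (the permission P(flag_disclosure) asserts only ¬O(¬flag_disclosure), not O(flag_disclosure)), so it does not yield O(¬retain_disclosure).
No premise or chain of K-axiom applications forces O(¬retain_disclosure), and none forces O(retain_disclosure). So ¬retain_disclosure is neither obligatory nor forbidden under these norms.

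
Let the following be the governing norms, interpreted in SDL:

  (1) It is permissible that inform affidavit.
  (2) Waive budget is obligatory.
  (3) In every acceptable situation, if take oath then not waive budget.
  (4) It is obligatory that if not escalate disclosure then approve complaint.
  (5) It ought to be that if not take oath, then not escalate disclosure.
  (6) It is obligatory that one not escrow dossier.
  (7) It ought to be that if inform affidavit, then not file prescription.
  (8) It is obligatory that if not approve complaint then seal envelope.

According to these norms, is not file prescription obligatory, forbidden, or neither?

Premise 7 is O(inform_affidavit → ¬file_prescription), but O(inform_affidavit) is not derivable from the premises (the permission P(inform_affidavit) asserts only ¬O(¬inform_affidavit), not O(inform_affidavit)), so it does not yield O(¬file_prescription).
No premise or chain of K-axiom applications forces O(¬file_prescription), and none forces O(file_prescription). So ¬file_prescription is neither obligatory nor forbidden under these norms.

Neither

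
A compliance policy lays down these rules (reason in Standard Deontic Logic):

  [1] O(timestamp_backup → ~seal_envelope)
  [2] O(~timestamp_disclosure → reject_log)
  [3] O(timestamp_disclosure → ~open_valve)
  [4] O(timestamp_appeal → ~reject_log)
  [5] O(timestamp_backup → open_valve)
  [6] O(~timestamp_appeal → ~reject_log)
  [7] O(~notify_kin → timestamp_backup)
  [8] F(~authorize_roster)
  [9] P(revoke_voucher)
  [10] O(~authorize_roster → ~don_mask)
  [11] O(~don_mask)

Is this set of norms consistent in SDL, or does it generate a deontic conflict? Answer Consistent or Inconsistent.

Consistent

Premise 10 is O(~authorize_roster → ~don_mask); even if O(~don_mask) held, inferring O(~authorize_roster) would be affirming the consequent — invalid.
So O(~authorize_roster) is not derivable, and the apparent clash with O(authorize_roster) does not arise.
A world satisfying every obligation exists (e.g. authorize_roster=true, don_mask=false, notify_kin=true, open_valve=false, reject_log=false, revoke_voucher=false, seal_envelope=false, timestamp_appeal=false, timestamp_backup=false, timestamp_disclosure=true); no atom is both obligatory and forbidden, so the set is consistent.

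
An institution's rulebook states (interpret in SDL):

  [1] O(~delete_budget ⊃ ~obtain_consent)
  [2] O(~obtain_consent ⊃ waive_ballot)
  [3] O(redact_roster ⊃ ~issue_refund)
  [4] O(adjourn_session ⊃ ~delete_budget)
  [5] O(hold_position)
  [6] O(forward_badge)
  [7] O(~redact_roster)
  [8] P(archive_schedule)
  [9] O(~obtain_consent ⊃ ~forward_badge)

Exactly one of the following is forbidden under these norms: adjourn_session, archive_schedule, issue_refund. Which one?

Premise 6 states O(forward_badge) outright.
The contrapositive of premise 9 (O(~obtain_consent ⊃ ~forward_badge)) is O(forward_badge ⊃ obtain_consent), and O(forward_badge) is already established, so O(obtain_consent).
Premise 1, O(~delete_budget ⊃ ~obtain_consent), contraposes to O(obtain_consent ⊃ delete_budget); with O(obtain_consent) we get O(delete_budget).
Premise 4, O(adjourn_session ⊃ ~delete_budget), contraposes to O(delete_budget ⊃ ~adjourn_session); with O(delete_budget) we get O(~adjourn_session).
So O(~adjourn_session) holds, i.e. adjourn_session is forbidden. None of the other listed options is forbidden under the premises.

adjourn_session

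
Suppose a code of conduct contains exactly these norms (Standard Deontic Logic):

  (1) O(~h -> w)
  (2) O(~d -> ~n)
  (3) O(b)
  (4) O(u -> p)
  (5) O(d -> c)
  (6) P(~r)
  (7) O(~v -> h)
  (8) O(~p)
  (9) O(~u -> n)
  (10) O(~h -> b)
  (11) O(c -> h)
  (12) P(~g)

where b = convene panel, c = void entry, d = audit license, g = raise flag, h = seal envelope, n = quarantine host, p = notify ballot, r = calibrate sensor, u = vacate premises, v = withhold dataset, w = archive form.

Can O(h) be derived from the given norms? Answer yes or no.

Yes

From premise 8 we have O(~p).
Premise 4 is O(u -> p); contrapositively O(~p -> ~u). Since O(~p) holds, K gives O(~u).
With premise 9, O(~u -> n), the K-axiom yields O(n).
Premise 2 is O(~d -> ~n); contrapositively O(n -> d). Since O(n) holds, K gives O(d).
Applying K to premise 5 (O(d -> c)) and O(d) yields O(c).
Applying K to premise 11 (O(c -> h)) and O(c) yields O(h).
Premises 1, 3, 6, 7, 10, 12 do not contribute to this derivation.
So O(h) follows.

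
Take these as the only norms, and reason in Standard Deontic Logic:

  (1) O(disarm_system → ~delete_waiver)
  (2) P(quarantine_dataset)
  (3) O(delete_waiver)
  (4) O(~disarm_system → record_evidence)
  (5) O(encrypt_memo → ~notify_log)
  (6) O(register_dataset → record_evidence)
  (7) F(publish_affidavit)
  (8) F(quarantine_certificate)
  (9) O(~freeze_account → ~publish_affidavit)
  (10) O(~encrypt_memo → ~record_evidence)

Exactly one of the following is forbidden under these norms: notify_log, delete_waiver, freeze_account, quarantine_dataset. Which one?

Premise 3 gives O(delete_waiver).
Premise 1, O(disarm_system → ~delete_waiver), contraposes to O(delete_waiver → ~disarm_system); with O(delete_waiver) we get O(~disarm_system).
Premise 4 is O(~disarm_system → record_evidence); since O(~disarm_system), deontic closure gives O(record_evidence).
The contrapositive of premise 10 (O(~encrypt_memo → ~record_evidence)) is O(record_evidence → encrypt_memo), and O(record_evidence) is already established, so O(encrypt_memo).
Applying K to premise 5 (O(encrypt_memo → ~notify_log)) and O(encrypt_memo) yields O(~notify_log).
So O(~notify_log) holds, i.e. notify_log is forbidden. None of the other listed options is forbidden under the premises.

notify_log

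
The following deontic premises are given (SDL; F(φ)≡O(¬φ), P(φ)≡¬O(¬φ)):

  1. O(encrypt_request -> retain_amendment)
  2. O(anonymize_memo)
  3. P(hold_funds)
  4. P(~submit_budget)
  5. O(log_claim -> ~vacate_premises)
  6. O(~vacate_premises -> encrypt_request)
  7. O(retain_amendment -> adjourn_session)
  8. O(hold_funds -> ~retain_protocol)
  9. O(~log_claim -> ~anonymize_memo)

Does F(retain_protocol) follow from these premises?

Premise 8 is O(hold_funds -> ~retain_protocol), but O(hold_funds) is not derivable from the premises (the permission P(hold_funds) asserts only ~O(~hold_funds), not O(hold_funds)), so it does not yield O(~retain_protocol).
No other premise forces O(~retain_protocol). An ideal world satisfying every premise can still have retain_protocol true, so F(retain_protocol) is not derivable.

No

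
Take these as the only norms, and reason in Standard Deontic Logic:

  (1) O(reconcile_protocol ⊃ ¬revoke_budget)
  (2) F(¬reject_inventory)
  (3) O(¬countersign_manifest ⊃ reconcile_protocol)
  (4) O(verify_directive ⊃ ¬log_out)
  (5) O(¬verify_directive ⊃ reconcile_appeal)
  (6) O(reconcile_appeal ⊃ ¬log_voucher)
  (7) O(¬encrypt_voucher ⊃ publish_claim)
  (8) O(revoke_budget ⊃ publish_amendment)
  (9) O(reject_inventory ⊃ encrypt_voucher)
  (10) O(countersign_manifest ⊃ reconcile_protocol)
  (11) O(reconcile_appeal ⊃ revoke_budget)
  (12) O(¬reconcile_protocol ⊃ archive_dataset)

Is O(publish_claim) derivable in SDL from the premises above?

No

Premise 7 is O(¬encrypt_voucher ⊃ publish_claim), but O(¬encrypt_voucher) is not derivable from the premises, so it does not yield O(publish_claim).
No other premise forces O(publish_claim). An ideal world satisfying every premise can still have publish_claim false, so O(publish_claim) is not derivable.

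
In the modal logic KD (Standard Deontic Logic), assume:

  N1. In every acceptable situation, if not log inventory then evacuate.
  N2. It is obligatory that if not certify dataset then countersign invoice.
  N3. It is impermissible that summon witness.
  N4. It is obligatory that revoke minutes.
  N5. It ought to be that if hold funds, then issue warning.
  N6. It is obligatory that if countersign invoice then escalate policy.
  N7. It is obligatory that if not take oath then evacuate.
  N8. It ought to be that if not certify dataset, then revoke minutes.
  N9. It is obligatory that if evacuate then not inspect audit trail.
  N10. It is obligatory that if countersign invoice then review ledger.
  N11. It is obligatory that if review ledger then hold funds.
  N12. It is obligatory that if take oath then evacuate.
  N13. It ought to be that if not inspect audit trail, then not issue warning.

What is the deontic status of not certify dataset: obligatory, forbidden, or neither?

By case analysis on take_oath: premise 12 gives O(take_oath → evacuate) and premise 7 gives O(¬take_oath → evacuate), so O(evacuate) either way.
Premise 9 is O(evacuate → ¬inspect_audit_trail); since O(evacuate), deontic closure gives O(¬inspect_audit_trail).
From O(¬inspect_audit_trail) and premise 13, O(¬inspect_audit_trail → ¬issue_warning), we obtain O(¬issue_warning).
Premise 5 is O(hold_funds → issue_warning); contrapositively O(¬issue_warning → ¬hold_funds). Since O(¬issue_warning) holds, K gives O(¬hold_funds).
Premise 11, O(review_ledger → hold_funds), contraposes to O(¬hold_funds → ¬review_ledger); with O(¬hold_funds) we get O(¬review_ledger).
Premise 10, O(countersign_invoice → review_ledger), contraposes to O(¬review_ledger → ¬countersign_invoice); with O(¬review_ledger) we get O(¬countersign_invoice).
Premise 2, O(¬certify_dataset → countersign_invoice), contraposes to O(¬countersign_invoice → certify_dataset); with O(¬countersign_invoice) we get O(certify_dataset).
Premises 1, 3, 4, 6, 8 do not contribute to this derivation.
Thus O(certify_dataset), which is F(¬certify_dataset): ¬certify_dataset is forbidden.

Forbidden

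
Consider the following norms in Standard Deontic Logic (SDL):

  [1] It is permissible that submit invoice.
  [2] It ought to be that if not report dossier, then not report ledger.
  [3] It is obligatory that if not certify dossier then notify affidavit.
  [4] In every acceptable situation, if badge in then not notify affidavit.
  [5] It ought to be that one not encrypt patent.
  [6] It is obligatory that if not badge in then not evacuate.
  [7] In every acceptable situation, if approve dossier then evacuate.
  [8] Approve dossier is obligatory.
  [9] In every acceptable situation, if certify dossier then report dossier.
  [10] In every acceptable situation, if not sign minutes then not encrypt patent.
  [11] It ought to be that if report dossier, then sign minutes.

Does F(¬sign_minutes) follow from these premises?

From premise 8 we have O(approve_dossier).
Premise 7 is O(approve_dossier → evacuate); since O(approve_dossier), deontic closure gives O(evacuate).
Premise 6, O(¬badge_in → ¬evacuate), contraposes to O(evacuate → badge_in); with O(evacuate) we get O(badge_in).
Premise 4 is O(badge_in → ¬notify_affidavit); since O(badge_in), deontic closure gives O(¬notify_affidavit).
Premise 3 is O(¬certify_dossier → notify_affidavit); contrapositively O(¬notify_affidavit → certify_dossier). Since O(¬notify_affidavit) holds, K gives O(certify_dossier).
Applying K to premise 9 (O(certify_dossier → report_dossier)) and O(certify_dossier) yields O(report_dossier).
Applying K to premise 11 (O(report_dossier → sign_minutes)) and O(report_dossier) yields O(sign_minutes).
Premises 1, 2, 5, 10 do not contribute to this derivation.
So O(sign_minutes) holds, i.e. F(¬sign_minutes). The claim follows.

Yes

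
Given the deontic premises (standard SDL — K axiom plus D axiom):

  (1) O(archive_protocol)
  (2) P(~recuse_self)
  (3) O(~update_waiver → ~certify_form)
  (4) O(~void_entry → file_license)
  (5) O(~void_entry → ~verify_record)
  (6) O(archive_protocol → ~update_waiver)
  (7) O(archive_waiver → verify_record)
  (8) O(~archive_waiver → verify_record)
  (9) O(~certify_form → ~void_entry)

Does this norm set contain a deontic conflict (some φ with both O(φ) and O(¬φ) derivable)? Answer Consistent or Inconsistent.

Premises 7 and 8 cover both cases: O(archive_waiver → verify_record) and O(~archive_waiver → verify_record). Since archive_waiver ∨ ~archive_waiver is a tautology, O(verify_record) follows.
Premise 5 is O(~void_entry → ~verify_record); contrapositively O(verify_record → void_entry). Since O(verify_record) holds, K gives O(void_entry).
Premise 9 is O(~certify_form → ~void_entry); contrapositively O(void_entry → certify_form). Since O(void_entry) holds, K gives O(certify_form).
Premise 3 is O(~update_waiver → ~certify_form); contrapositively O(certify_form → update_waiver). Since O(certify_form) holds, K gives O(update_waiver).
Premise 6 is O(archive_protocol → ~update_waiver); contrapositively O(update_waiver → ~archive_protocol). Since O(update_waiver) holds, K gives O(~archive_protocol).
Yet premise 1 states O(archive_protocol).
We now have both O(~archive_protocol) and O(archive_protocol) — archive_protocol is simultaneously obligatory and forbidden, violating the D-axiom.

Inconsistent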